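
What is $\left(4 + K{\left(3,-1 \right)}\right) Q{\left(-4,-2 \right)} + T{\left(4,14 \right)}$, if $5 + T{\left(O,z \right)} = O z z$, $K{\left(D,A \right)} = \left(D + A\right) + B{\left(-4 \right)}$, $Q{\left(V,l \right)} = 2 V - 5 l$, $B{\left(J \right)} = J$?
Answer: $783$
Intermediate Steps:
$Q{\left(V,l \right)} = - 5 l + 2 V$
$K{\left(D,A \right)} = -4 + A + D$ ($K{\left(D,A \right)} = \left(D + A\right) - 4 = \left(A + D\right) - 4 = -4 + A + D$)
$T{\left(O,z \right)} = -5 + O z^{2}$ ($T{\left(O,z \right)} = -5 + O z z = -5 + O z^{2}$)
$\left(4 + K{\left(3,-1 \right)}\right) Q{\left(-4,-2 \right)} + T{\left(4,14 \right)} = \left(4 - 2\right) \left(\left(-5\right) \left(-2\right) + 2 \left(-4\right)\right) - \left(5 - 4 \cdot 14^{2}\right) = \left(4 - 2\right) \left(10 - 8\right) + \left(-5 + 4 \cdot 196\right) = 2 \cdot 2 + \left(-5 + 784\right) = 4 + 779 = 783$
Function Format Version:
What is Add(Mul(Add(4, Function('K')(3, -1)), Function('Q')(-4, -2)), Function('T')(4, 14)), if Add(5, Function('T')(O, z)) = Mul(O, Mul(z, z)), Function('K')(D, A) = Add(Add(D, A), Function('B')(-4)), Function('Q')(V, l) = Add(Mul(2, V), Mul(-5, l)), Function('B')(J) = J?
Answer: 783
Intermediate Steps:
Function('Q')(V, l) = Add(Mul(-5, l), Mul(2, V))
Function('K')(D, A) = Add(-4, A, D) (Function('K')(D, A) = Add(Add(D, A), -4) = Add(Add(A, D), -4) = Add(-4, A, D))
Function('T')(O, z) = Add(-5, Mul(O, Pow(z, 2))) (Function('T')(O, z) = Add(-5, Mul(O, Mul(z, z))) = Add(-5, Mul(O, Pow(z, 2))))
Add(Mul(Add(4, Function('K')(3, -1)), Function('Q')(-4, -2)), Function('T')(4, 14)) = Add(Mul(Add(4, Add(-4, -1, 3)), Add(Mul(-5, -2), Mul(2, -4))), Add(-5, Mul(4, Pow(14, 2)))) = Add(Mul(Add(4, -2), Add(10, -8)), Add(-5, Mul(4, 196))) = Add(Mul(2, 2), Add(-5, 784)) = Add(4, 779) = 783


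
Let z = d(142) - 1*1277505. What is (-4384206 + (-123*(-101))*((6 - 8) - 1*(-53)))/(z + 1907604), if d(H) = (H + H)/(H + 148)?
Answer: -543841785/91364497 ≈ -5.9524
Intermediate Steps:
d(H) = 2*H/(148 + H) (d(H) = (2*H)/(148 + H) = 2*H/(148 + H))
z = -185238083/145 (z = 2*142/(148 + 142) - 1*1277505 = 2*142/290 - 1277505 = 2*142*(1/290) - 1277505 = 142/145 - 1277505 = -185238083/145 ≈ -1.2775e+6)
(-4384206 + (-123*(-101))*((6 - 8) - 1*(-53)))/(z + 1907604) = (-4384206 + (-123*(-101))*((6 - 8) - 1*(-53)))/(-185238083/145 + 1907604) = (-4384206 + 12423*(-2 + 53))/(91364497/145) = (-4384206 + 12423*51)*(145/91364497) = (-4384206 + 633573)*(145/91364497) = -3750633*145/91364497 = -543841785/91364497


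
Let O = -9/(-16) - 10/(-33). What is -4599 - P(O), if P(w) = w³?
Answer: -677058825241/147197952 ≈ -4599.6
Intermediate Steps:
O = 457/528 (O = -9*(-1/16) - 10*(-1/33) = 9/16 + 10/33 = 457/528 ≈ 0.86553)
-4599 - P(O) = -4599 - (457/528)³ = -4599 - 1*95443993/147197952 = -4599 - 95443993/147197952 = -677058825241/147197952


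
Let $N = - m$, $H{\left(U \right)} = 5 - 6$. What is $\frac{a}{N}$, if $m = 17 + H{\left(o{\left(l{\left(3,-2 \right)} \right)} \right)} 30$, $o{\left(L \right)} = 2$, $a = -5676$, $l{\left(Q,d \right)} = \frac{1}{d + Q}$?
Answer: $- \frac{5676}{13} \approx -436.62$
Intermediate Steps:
$l{\left(Q,d \right)} = \frac{1}{Q + d}$
$H{\left(U \right)} = -1$ ($H{\left(U \right)} = 5 - 6 = -1$)
$m = -13$ ($m = 17 - 30 = -13$)
$N = 13$ ($N = \left(-1\right) \left(-13\right) = 13$)
$\frac{a}{N} = - \frac{5676}{13}$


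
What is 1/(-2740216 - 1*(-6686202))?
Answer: 1/3945986 ≈ 2.5342e-7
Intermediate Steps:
1/(-2740216 - 1*(-6686202)) = 1/(-2740216 + 6686202) = 1/3945986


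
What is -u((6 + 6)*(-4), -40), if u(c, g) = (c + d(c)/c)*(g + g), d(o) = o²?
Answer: -7680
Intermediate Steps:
u(c, g) = 4*c*g (u(c, g) = (c + c²/c)*(g + g) = (c + c)*(2*g) = (2*c)*(2*g) = 4*c*g)
-u((6 + 6)*(-4), -40) = -4*(6 + 6)*(-4)*(-40) = -4*12*(-4)*(-40) = -4*(-48)*(-40) = -1*7680 = -7680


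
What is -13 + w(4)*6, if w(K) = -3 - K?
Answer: -55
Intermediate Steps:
-13 + w(4)*6 = -13 + (-3 - 1*4)*6 = -13 + (-3 - 4)*6 = -13 - 7*6 = -13 - 42 = -55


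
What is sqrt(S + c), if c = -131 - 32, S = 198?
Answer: sqrt(35) ≈ 5.9161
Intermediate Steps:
c = -163
sqrt(S + c) = sqrt(198 - 163) = sqrt(35)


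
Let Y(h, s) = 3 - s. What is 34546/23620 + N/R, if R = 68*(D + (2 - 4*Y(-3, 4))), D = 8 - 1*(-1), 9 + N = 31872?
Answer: 13130683/401540 ≈ 32.701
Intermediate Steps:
N = 31863 (N = -9 + 31872 = 31863)
D = 9 (D = 8 + 1 = 9)
R = 1020 (R = 68*(9 + (2 - 4*(3 - 1*4))) = 68*(9 + (2 - 4*(3 - 4))) = 68*(9 + (2 - 4*(-1))) = 68*(9 + (2 + 4)) = 68*(9 + 6) = 68*15 = 1020)
34546/23620 + N/R = 34546/23620 + 31863/1020 = 34546*(1/23620) + 31863*(1/1020) = 17273/11810 + 10621/340 = 13130683/401540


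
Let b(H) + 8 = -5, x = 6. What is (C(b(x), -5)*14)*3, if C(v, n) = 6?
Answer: 252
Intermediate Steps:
b(H) = -13 (b(H) = -8 - 5 = -13)
(C(b(x), -5)*14)*3 = (6*14)*3 = 84*3 = 252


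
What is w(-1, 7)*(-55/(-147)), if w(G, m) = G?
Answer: -55/147 ≈ -0.37415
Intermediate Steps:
w(-1, 7)*(-55/(-147)) = -(-55)/(-147) = -(-55)*(-1)/147 = -1*55/147 = -55/147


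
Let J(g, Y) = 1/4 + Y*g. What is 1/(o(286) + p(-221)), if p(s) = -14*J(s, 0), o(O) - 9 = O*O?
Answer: 2/163603 ≈ 1.2225e-5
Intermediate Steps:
J(g, Y) = ¼ + Y*g (J(g, Y) = 1*(¼) + Y*g = ¼ + Y*g)
o(O) = 9 + O² (o(O) = 9 + O*O = 9 + O²)
p(s) = -7/2 (p(s) = -14*(¼ + 0*s) = -14*(¼ + 0) = -14*¼ = -7/2)
1/(o(286) + p(-221)) = 1/((9 + 286²) - 7/2) = 1/((9 + 81796) - 7/2) = 1/(81805 - 7/2) = 1/(163603/2) = 2/163603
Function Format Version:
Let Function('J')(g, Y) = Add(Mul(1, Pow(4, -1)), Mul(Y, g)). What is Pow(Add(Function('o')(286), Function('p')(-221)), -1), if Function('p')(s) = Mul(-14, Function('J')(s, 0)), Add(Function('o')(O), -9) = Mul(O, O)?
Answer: Rational(2, 163603) ≈ 1.2225e-5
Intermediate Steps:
Function('J')(g, Y) = Add(Rational(1, 4), Mul(Y, g)) (Function('J')(g, Y) = Add(Mul(1, Rational(1, 4)), Mul(Y, g)) = Add(Rational(1, 4), Mul(Y, g)))
Function('o')(O) = Add(9, Pow(O, 2)) (Function('o')(O) = Add(9, Mul(O, O)) = Add(9, Pow(O, 2)))
Function('p')(s) = Rational(-7, 2) (Function('p')(s) = Mul(-14, Add(Rational(1, 4), Mul(0, s))) = Mul(-14, Add(Rational(1, 4), 0)) = Mul(-14, Rational(1, 4)) = Rational(-7, 2))
Pow(Add(Function('o')(286), Function('p')(-221)), -1) = Pow(Add(Add(9, Pow(286, 2)), Rational(-7, 2)), -1) = Pow(Add(Add(9, 81796), Rational(-7, 2)), -1) = Pow(Add(81805, Rational(-7, 2)), -1) = Pow(Rational(163603, 2), -1) = Rational(2, 163603)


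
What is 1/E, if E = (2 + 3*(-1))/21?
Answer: -21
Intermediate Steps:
E = -1/21 (E = (2 - 3)/21 = (1/21)*(-1) = -1/21 ≈ -0.047619)
1/E = 1/(-1/21) = -21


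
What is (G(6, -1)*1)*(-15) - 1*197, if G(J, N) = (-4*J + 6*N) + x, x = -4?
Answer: 313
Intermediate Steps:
G(J, N) = -4 - 4*J + 6*N (G(J, N) = (-4*J + 6*N) - 4 = -4 - 4*J + 6*N)
(G(6, -1)*1)*(-15) - 1*197 = ((-4 - 4*6 + 6*(-1))*1)*(-15) - 1*197 = ((-4 - 24 - 6)*1)*(-15) - 197 = -34*1*(-15) - 197 = -34*(-15) - 197 = 510 - 197 = 313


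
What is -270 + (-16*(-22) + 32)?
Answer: 114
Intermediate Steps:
-270 + (-16*(-22) + 32) = -270 + (352 + 32) = -270 + 384 = 114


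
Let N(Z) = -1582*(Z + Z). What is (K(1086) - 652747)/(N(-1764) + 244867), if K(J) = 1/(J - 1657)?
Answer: -372718538/3326739073 ≈ -0.11204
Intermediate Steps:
K(J) = 1/(-1657 + J)
N(Z) = -3164*Z
(K(1086) - 652747)/(N(-1764) + 244867) = (1/(-1657 + 1086) - 652747)/(-3164*(-1764) + 244867) = (1/(-571) - 652747)/(5581296 + 244867) = (-1/571 - 652747)/5826163 = -372718538/571*1/5826163 = -372718538/3326739073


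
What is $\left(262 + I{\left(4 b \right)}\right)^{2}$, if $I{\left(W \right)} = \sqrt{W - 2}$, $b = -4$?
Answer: $68626 + 1572 i \sqrt{2} \approx 68626.0 + 2223.1 i$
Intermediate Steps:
$I{\left(W \right)} = \sqrt{-2 + W}$
$\left(262 + I{\left(4 b \right)}\right)^{2} = \left(262 + \sqrt{-2 + 4 \left(-4\right)}\right)^{2} = \left(262 + \sqrt{-2 - 16}\right)^{2} = \left(262 + \sqrt{-18}\right)^{2} = \left(262 + 3 i \sqrt{2}\right)^{2}$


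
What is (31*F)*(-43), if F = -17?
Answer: 22661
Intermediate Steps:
(31*F)*(-43) = (31*(-17))*(-43) = -527*(-43) = 22661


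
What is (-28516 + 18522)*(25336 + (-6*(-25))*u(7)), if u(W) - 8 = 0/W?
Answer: -265200784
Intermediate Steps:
u(W) = 8 (u(W) = 8 + 0/W = 8 + 0 = 8)
(-28516 + 18522)*(25336 + (-6*(-25))*u(7)) = (-28516 + 18522)*(25336 - 6*(-25)*8) = -9994*(25336 + 150*8) = -9994*(25336 + 1200) = -9994*26536 = -265200784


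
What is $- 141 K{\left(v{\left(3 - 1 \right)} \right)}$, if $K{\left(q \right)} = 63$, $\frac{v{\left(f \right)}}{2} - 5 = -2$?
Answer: $-8883$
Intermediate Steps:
$v{\left(f \right)} = 6$ ($v{\left(f \right)} = 10 + 2 \left(-2\right) = 10 - 4 = 6$)
$- 141 K{\left(v{\left(3 - 1 \right)} \right)} = \left(-141\right) 63 = -8883$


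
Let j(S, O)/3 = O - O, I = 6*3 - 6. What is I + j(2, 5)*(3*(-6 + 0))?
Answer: 12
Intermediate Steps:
I = 12 (I = 18 - 6 = 12)
j(S, O) = 0 (j(S, O) = 3*(O - O) = 3*0 = 0)
I + j(2, 5)*(3*(-6 + 0)) = 12 + 0*(3*(-6 + 0)) = 12 + 0*(3*(-6)) = 12 + 0*(-18) = 12 + 0 = 12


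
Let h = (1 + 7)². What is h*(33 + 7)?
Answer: 2560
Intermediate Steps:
h = 64 (h = 8² = 64)
h*(33 + 7) = 64*(33 + 7) = 64*40 = 2560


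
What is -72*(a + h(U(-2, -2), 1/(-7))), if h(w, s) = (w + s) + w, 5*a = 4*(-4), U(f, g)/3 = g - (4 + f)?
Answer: 68904/35 ≈ 1968.7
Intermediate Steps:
U(f, g) = -12 - 3*f + 3*g (U(f, g) = 3*(g - (4 + f)) = 3*(g + (-4 - f)) = 3*(-4 + g - f) = -12 - 3*f + 3*g)
a = -16/5 (a = (4*(-4))/5 = (⅕)*(-16) = -16/5 ≈ -3.2000)
h(w, s) = s + 2*w (h(w, s) = (s + w) + w = s + 2*w)
-72*(a + h(U(-2, -2), 1/(-7))) = -72*(-16/5 + (1/(-7) + 2*(-12 - 3*(-2) + 3*(-2)))) = -72*(-16/5 + (-⅐ + 2*(-12 + 6 - 6))) = -72*(-16/5 + (-⅐ + 2*(-12))) = -72*(-16/5 + (-⅐ - 24)) = -72*(-16/5 - 169/7) = -72*(-957/35) = 68904/35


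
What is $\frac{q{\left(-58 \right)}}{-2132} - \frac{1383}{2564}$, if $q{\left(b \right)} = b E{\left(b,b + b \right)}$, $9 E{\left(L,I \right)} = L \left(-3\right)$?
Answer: $- \frac{55093}{4099836} \approx -0.013438$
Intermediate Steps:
$E{\left(L,I \right)} = - \frac{L}{3}$ ($E{\left(L,I \right)} = \frac{L \left(-3\right)}{9} = \frac{\left(-3\right) L}{9} = - \frac{L}{3}$)
$q{\left(b \right)} = - \frac{b^{2}}{3}$ ($q{\left(b \right)} = b \left(- \frac{b}{3}\right) = - \frac{b^{2}}{3}$)
$\frac{q{\left(-58 \right)}}{-2132} - \frac{1383}{2564} = \frac{\left(- \frac{1}{3}\right) \left(-58\right)^{2}}{-2132} - \frac{1383}{2564} = \left(- \frac{1}{3}\right) 3364 \left(- \frac{1}{2132}\right) - \frac{1383}{2564} = \left(- \frac{3364}{3}\right) \left(- \frac{1}{2132}\right) - \frac{1383}{2564} = \frac{841}{1599} - \frac{1383}{2564} = - \frac{55093}{4099836}$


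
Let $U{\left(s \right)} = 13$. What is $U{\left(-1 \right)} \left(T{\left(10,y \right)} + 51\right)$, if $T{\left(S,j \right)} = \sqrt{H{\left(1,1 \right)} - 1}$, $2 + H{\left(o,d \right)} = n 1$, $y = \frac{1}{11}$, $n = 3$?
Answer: $663$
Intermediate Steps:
$y = \frac{1}{11} \approx 0.090909$
$H{\left(o,d \right)} = 1$ ($H{\left(o,d \right)} = -2 + 3 \cdot 1 = -2 + 3 = 1$)
$T{\left(S,j \right)} = 0$ ($T{\left(S,j \right)} = \sqrt{1 - 1} = \sqrt{0} = 0$)
$U{\left(-1 \right)} \left(T{\left(10,y \right)} + 51\right) = 13 \left(0 + 51\right) = 13 \cdot 51 = 663$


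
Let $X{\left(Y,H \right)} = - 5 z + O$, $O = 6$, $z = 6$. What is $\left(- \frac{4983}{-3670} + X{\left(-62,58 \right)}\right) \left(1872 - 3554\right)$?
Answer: $\frac{69884577}{1835} \approx 38084.0$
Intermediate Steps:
$X{\left(Y,H \right)} = -24$ ($X{\left(Y,H \right)} = \left(-5\right) 6 + 6 = -30 + 6 = -24$)
$\left(- \frac{4983}{-3670} + X{\left(-62,58 \right)}\right) \left(1872 - 3554\right) = \left(- \frac{4983}{-3670} - 24\right) \left(1872 - 3554\right) = \left(\left(-4983\right) \left(- \frac{1}{3670}\right) - 24\right) \left(-1682\right) = \left(\frac{4983}{3670} - 24\right) \left(-1682\right) = \left(- \frac{83097}{3670}\right) \left(-1682\right) = \frac{69884577}{1835}$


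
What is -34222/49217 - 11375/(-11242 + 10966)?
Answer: 550398103/13583892 ≈ 40.518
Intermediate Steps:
-34222/49217 - 11375/(-11242 + 10966) = -34222*1/49217 - 11375/(-276) = -34222/49217 - 11375*(-1/276) = -34222/49217 + 11375/276 = 550398103/13583892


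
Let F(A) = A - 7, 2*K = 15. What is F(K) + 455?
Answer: 911/2 ≈ 455.50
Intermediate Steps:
K = 15/2 (K = (½)*15 = 15/2 ≈ 7.5000)
F(A) = -7 + A
F(K) + 455 = (-7 + 15/2) + 455 = ½ + 455 = 911/2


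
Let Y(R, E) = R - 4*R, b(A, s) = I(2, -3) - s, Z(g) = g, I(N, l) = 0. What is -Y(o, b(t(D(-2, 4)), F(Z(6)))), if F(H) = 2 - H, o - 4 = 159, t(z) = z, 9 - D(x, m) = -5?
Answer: 489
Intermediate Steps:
D(x, m) = 14 (D(x, m) = 9 - 1*(-5) = 9 + 5 = 14)
o = 163 (o = 4 + 159 = 163)
b(A, s) = -s (b(A, s) = 0 - s = -s)
Y(R, E) = -3*R
-Y(o, b(t(D(-2, 4)), F(Z(6)))) = -(-3)*163 = -1*(-489) = 489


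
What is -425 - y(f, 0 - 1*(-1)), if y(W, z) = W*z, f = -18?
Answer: -407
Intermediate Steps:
-425 - y(f, 0 - 1*(-1)) = -425 - (-18)*(0 - 1*(-1)) = -425 - (-18)*(0 + 1) = -425 - (-18) = -425 - 1*(-18) = -425 + 18 = -407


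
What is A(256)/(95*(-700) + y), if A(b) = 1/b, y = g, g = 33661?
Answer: -1/8406784 ≈ -1.1895e-7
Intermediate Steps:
y = 33661
A(256)/(95*(-700) + y) = 1/(256*(95*(-700) + 33661)) = 1/(256*(-66500 + 33661)) = (1/256)/(-32839) = (1/256)*(-1/32839) = -1/8406784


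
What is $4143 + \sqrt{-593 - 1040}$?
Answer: $4143 + i \sqrt{1633} \approx 4143.0 + 40.41 i$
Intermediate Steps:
$4143 + \sqrt{-593 - 1040} = 4143 + \sqrt{-1633} = 4143 + i \sqrt{1633}$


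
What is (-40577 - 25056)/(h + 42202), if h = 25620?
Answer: -65633/67822 ≈ -0.96772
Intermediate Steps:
(-40577 - 25056)/(h + 42202) = (-40577 - 25056)/(25620 + 42202) = -65633/67822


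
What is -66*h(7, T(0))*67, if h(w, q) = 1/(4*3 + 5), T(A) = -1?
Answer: -4422/17 ≈ -260.12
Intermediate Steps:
h(w, q) = 1/17 (h(w, q) = 1/(12 + 5) = 1/17)
-66*h(7, T(0))*67 = -66*1/17*67 = -66/17*67 = -4422/17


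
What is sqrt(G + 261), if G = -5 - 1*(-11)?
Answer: sqrt(267) ≈ 16.340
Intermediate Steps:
G = 6 (G = -5 + 11 = 6)
sqrt(G + 261) = sqrt(6 + 261) = sqrt(267)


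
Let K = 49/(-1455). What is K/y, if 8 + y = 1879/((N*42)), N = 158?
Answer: 108388/24836365 ≈ 0.0043641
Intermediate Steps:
y = -51209/6636 (y = -8 + 1879/((158*42)) = -8 + 1879/6636 = -51209/6636 ≈ -7.7169)
K = -49/1455 (K = 49*(-1/1455) = -49/1455 ≈ -0.033677)
K/y = -49/(1455*(-51209/6636)) = -49/1455*(-6636/51209) = 108388/24836365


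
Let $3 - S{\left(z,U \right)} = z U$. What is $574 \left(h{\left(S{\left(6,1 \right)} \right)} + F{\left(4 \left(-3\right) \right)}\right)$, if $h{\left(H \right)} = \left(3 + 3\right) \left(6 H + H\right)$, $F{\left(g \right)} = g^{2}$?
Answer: $10332$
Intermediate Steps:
$S{\left(z,U \right)} = 3 - U z$ ($S{\left(z,U \right)} = 3 - z U = 3 - U z$)
$h{\left(H \right)} = 42 H$ ($h{\left(H \right)} = 6 \cdot 7 H = 42 H$)
$574 \left(h{\left(S{\left(6,1 \right)} \right)} + F{\left(4 \left(-3\right) \right)}\right) = 574 \left(42 \left(3 - 1 \cdot 6\right) + \left(4 \left(-3\right)\right)^{2}\right) = 574 \left(42 \left(3 - 6\right) + \left(-12\right)^{2}\right) = 574 \left(42 \left(-3\right) + 144\right) = 574 \left(-126 + 144\right) = 574 \cdot 18 = 10332$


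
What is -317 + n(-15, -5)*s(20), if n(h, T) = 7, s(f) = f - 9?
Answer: -240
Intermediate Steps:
s(f) = -9 + f
-317 + n(-15, -5)*s(20) = -317 + 7*(-9 + 20) = -317 + 7*11 = -317 + 77 = -240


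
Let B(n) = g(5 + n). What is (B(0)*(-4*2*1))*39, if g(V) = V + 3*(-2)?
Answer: 312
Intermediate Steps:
g(V) = -6 + V (g(V) = V - 6 = -6 + V)
B(n) = -1 + n (B(n) = -6 + (5 + n) = -1 + n)
(B(0)*(-4*2*1))*39 = ((-1 + 0)*(-4*2*1))*39 = -(-8)*39 = -1*(-8)*39 = 8*39 = 312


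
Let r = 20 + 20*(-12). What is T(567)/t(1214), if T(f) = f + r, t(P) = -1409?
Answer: -347/1409 ≈ -0.24627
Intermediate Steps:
r = -220 (r = 20 - 240 = -220)
T(f) = -220 + f (T(f) = f - 220 = -220 + f)
T(567)/t(1214) = (-220 + 567)/(-1409) = 347*(-1/1409) = -347/1409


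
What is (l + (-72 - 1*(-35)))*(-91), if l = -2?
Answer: 3549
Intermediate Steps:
(l + (-72 - 1*(-35)))*(-91) = (-2 + (-72 - 1*(-35)))*(-91) = (-2 + (-72 + 35))*(-91) = (-2 - 37)*(-91) = -39*(-91) = 3549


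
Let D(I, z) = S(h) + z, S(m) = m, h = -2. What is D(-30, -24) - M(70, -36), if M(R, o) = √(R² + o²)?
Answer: -26 - 2*√1549 ≈ -104.71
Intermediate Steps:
D(I, z) = -2 + z
D(-30, -24) - M(70, -36) = (-2 - 24) - √(70² + (-36)²) = -26 - √(4900 + 1296) = -26 - √6196 = -26 - 2*√1549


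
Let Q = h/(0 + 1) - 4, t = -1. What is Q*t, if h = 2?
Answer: 2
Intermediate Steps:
Q = -2 (Q = 2/(0 + 1) - 4 = 2/1 - 4 = 2*1 - 4 = 2 - 4 = -2)
Q*t = -2*(-1) = 2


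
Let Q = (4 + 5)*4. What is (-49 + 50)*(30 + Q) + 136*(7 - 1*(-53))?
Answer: 8226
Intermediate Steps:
Q = 36 (Q = 9*4 = 36)
(-49 + 50)*(30 + Q) + 136*(7 - 1*(-53)) = (-49 + 50)*(30 + 36) + 136*(7 - 1*(-53)) = 1*66 + 136*(7 + 53) = 66 + 136*60 = 66 + 8160 = 8226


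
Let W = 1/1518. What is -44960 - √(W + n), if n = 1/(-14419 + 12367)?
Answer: -44960 - √1283469/86526 ≈ -44960.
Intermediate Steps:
n = -1/2052 (n = 1/(-2052) = -1/2052 ≈ -0.00048733)
W = 1/1518 ≈ 0.00065876
-44960 - √(W + n) = -44960 - √(1/1518 - 1/2052) = -44960 - √(89/519156) = -44960 - √1283469/86526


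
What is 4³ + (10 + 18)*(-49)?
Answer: -1308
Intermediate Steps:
4³ + (10 + 18)*(-49) = 64 + 28*(-49) = 64 - 1372 = -1308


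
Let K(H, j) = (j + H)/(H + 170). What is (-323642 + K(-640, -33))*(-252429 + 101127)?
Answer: 11507354329617/235 ≈ 4.8967e+10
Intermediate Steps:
K(H, j) = (H + j)/(170 + H)
(-323642 + K(-640, -33))*(-252429 + 101127) = (-323642 + (-640 - 33)/(170 - 640))*(-252429 + 101127) = (-323642 - 673/(-470))*(-151302) = (-323642 - 1/470*(-673))*(-151302) = (-323642 + 673/470)*(-151302) = -152111067/470*(-151302) = 11507354329617/235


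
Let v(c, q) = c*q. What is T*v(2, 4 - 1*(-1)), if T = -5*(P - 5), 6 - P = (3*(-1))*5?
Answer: -800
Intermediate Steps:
P = 21 (P = 6 - 3*(-1)*5 = 6 - (-3)*5 = 6 - 1*(-15) = 6 + 15 = 21)
T = -80 (T = -5*(21 - 5) = -5*16 = -80)
T*v(2, 4 - 1*(-1)) = -160*(4 - 1*(-1)) = -160*(4 + 1) = -160*5 = -80*10 = -800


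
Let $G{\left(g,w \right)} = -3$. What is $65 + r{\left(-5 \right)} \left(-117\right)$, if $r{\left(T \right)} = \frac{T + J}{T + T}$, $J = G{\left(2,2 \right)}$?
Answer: $- \frac{143}{5} \approx -28.6$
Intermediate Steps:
$J = -3$
$r{\left(T \right)} = \frac{-3 + T}{2 T}$ ($r{\left(T \right)} = \frac{T - 3}{T + T} = \frac{-3 + T}{2 T}$)
$65 + r{\left(-5 \right)} \left(-117\right) = 65 + \frac{-3 - 5}{2 \left(-5\right)} \left(-117\right) = 65 + \frac{1}{2} \left(- \frac{1}{5}\right) \left(-8\right) \left(-117\right) = 65 + \frac{4}{5} \left(-117\right) = 65 - \frac{468}{5} = - \frac{143}{5}$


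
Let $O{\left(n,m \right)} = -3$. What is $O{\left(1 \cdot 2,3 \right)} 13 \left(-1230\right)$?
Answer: $47970$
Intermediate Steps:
$O{\left(1 \cdot 2,3 \right)} 13 \left(-1230\right) = \left(-3\right) 13 \left(-1230\right) = \left(-39\right) \left(-1230\right) = 47970$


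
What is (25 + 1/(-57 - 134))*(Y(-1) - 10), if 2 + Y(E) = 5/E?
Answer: -81158/191 ≈ -424.91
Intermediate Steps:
Y(E) = -2 + 5/E
(25 + 1/(-57 - 134))*(Y(-1) - 10) = (25 + 1/(-57 - 134))*((-2 + 5/(-1)) - 10) = (25 + 1/(-191))*((-2 + 5*(-1)) - 10) = (25 - 1/191)*((-2 - 5) - 10) = 4774*(-7 - 10)/191 = (4774/191)*(-17) = -81158/191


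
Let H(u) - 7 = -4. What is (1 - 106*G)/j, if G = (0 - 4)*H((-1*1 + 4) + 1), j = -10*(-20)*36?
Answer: 1273/7200 ≈ 0.17681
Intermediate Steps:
j = 7200 (j = 200*36 = 7200)
H(u) = 3 (H(u) = 7 - 4 = 3)
G = -12 (G = (0 - 4)*3 = -4*3 = -12)
(1 - 106*G)/j = (1 - 106*(-12))/7200 = (1 + 1272)*(1/7200) = 1273*(1/7200) = 1273/7200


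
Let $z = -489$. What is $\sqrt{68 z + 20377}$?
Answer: $5 i \sqrt{515} \approx 113.47 i$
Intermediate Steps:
$\sqrt{68 z + 20377} = \sqrt{68 \left(-489\right) + 20377} = \sqrt{-33252 + 20377} = \sqrt{-12875} = 5 i \sqrt{515}$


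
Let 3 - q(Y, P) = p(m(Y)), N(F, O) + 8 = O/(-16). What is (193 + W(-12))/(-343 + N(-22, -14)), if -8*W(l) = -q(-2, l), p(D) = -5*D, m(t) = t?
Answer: -1537/2801 ≈ -0.54873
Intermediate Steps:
N(F, O) = -8 - O/16 (N(F, O) = -8 + O/(-16) = -8 + O*(-1/16) = -8 - O/16)
q(Y, P) = 3 + 5*Y (q(Y, P) = 3 - (-5)*Y = 3 + 5*Y)
W(l) = -7/8 (W(l) = -(-1)*(3 + 5*(-2))/8 = -(-1)*(3 - 10)/8 = -(-1)*(-7)/8 = -⅛*7 = -7/8)
(193 + W(-12))/(-343 + N(-22, -14)) = (193 - 7/8)/(-343 + (-8 - 1/16*(-14))) = 1537/(8*(-343 + (-8 + 7/8))) = 1537/(8*(-343 - 57/8)) = 1537/(8*(-2801/8)) = (1537/8)*(-8/2801) = -1537/2801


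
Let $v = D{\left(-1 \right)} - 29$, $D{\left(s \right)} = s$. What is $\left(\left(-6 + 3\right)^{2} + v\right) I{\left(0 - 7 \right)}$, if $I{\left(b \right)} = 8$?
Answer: $-168$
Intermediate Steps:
$v = -30$ ($v = -1 - 29 = -30$)
$\left(\left(-6 + 3\right)^{2} + v\right) I{\left(0 - 7 \right)} = \left(\left(-6 + 3\right)^{2} - 30\right) 8 = \left(\left(-3\right)^{2} - 30\right) 8 = \left(9 - 30\right) 8 = \left(-21\right) 8 = -168$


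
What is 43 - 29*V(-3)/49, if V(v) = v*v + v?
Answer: 1933/49 ≈ 39.449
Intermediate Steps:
V(v) = v + v² (V(v) = v² + v = v + v²)
43 - 29*V(-3)/49 = 43 - 29*(-3*(1 - 3))/49 = 43 - 29*(-3*(-2))/49 = 43 - 174/49 = 1933/49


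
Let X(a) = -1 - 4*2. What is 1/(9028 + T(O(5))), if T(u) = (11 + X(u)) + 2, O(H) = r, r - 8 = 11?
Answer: 1/9032 ≈ 0.00011072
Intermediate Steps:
r = 19 (r = 8 + 11 = 19)
X(a) = -9 (X(a) = -1 - 8 = -9)
O(H) = 19
T(u) = 4 (T(u) = (11 - 9) + 2 = 2 + 2 = 4)
1/(9028 + T(O(5))) = 1/(9028 + 4) = 1/9032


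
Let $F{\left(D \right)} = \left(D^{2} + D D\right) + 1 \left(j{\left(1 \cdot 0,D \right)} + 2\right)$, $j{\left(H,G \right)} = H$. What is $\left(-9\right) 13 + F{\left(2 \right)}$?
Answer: $-107$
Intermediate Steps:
$F{\left(D \right)} = 2 + 2 D^{2}$ ($F{\left(D \right)} = \left(D^{2} + D D\right) + 1 \left(1 \cdot 0 + 2\right) = \left(D^{2} + D^{2}\right) + 1 \left(0 + 2\right) = 2 D^{2} + 1 \cdot 2 = 2 D^{2} + 2 = 2 + 2 D^{2}$)
$\left(-9\right) 13 + F{\left(2 \right)} = \left(-9\right) 13 + \left(2 + 2 \cdot 2^{2}\right) = -117 + \left(2 + 2 \cdot 4\right) = -117 + \left(2 + 8\right) = -117 + 10 = -107$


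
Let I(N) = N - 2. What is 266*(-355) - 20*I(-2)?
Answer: -94350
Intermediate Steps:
I(N) = -2 + N
266*(-355) - 20*I(-2) = 266*(-355) - 20*(-2 - 2) = -94430 - 20*(-4) = -94430 + 80 = -94350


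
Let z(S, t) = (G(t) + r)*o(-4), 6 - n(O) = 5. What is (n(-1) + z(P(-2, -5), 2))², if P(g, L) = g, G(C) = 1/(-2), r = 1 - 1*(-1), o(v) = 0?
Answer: 1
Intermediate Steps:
n(O) = 1 (n(O) = 6 - 1*5 = 6 - 5 = 1)
r = 2 (r = 1 + 1 = 2)
G(C) = -½
z(S, t) = 0 (z(S, t) = (-½ + 2)*0 = (3/2)*0 = 0)
(n(-1) + z(P(-2, -5), 2))² = (1 + 0)² = 1² = 1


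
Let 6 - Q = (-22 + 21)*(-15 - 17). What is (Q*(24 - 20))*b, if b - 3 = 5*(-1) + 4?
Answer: -208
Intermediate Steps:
b = 2 (b = 3 + (5*(-1) + 4) = 3 + (-5 + 4) = 3 - 1 = 2)
Q = -26 (Q = 6 - (-22 + 21)*(-15 - 17) = 6 - (-1)*(-32) = 6 - 1*32 = 6 - 32 = -26)
(Q*(24 - 20))*b = -26*(24 - 20)*2 = -26*4*2 = -104*2 = -208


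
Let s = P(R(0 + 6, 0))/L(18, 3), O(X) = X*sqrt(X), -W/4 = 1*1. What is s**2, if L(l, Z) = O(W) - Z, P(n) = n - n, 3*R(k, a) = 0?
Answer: 0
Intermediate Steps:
R(k, a) = 0 (R(k, a) = (1/3)*0 = 0)
W = -4 ≈ -4.0000
O(X) = X**(3/2)
P(n) = 0
L(l, Z) = -Z - 8*I (L(l, Z) = (-4)**(3/2) - Z = -8*I - Z = -Z - 8*I)
s = 0 (s = 0/(-1*3 - 8*I) = 0/(-3 - 8*I) = 0*((-3 + 8*I)/73) = 0)
s**2 = 0**2 = 0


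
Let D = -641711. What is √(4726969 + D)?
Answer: √4085258 ≈ 2021.2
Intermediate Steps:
√(4726969 + D) = √(4726969 - 641711) = √4085258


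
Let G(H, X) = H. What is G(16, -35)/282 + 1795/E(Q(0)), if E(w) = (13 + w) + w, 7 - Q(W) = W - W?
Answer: 84437/1269 ≈ 66.538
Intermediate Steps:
Q(W) = 7 (Q(W) = 7 - (W - W) = 7 - 1*0 = 7 + 0 = 7)
E(w) = 13 + 2*w
G(16, -35)/282 + 1795/E(Q(0)) = 16/282 + 1795/(13 + 2*7) = 16*(1/282) + 1795/(13 + 14) = 8/141 + 1795/27 = 84437/1269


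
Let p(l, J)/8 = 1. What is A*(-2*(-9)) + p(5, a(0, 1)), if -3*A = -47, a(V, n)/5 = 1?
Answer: 290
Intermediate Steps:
a(V, n) = 5 (a(V, n) = 5*1 = 5)
p(l, J) = 8 (p(l, J) = 8*1 = 8)
A = 47/3 (A = -⅓*(-47) = 47/3 ≈ 15.667)
A*(-2*(-9)) + p(5, a(0, 1)) = 47*(-2*(-9))/3 + 8 = (47/3)*18 + 8 = 282 + 8 = 290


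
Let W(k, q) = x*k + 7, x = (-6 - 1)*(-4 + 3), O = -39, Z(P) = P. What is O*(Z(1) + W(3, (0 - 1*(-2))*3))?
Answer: -1131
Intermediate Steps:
x = 7 (x = -7*(-1) = 7)
W(k, q) = 7 + 7*k (W(k, q) = 7*k + 7 = 7 + 7*k)
O*(Z(1) + W(3, (0 - 1*(-2))*3)) = -39*(1 + (7 + 7*3)) = -39*(1 + (7 + 21)) = -39*(1 + 28) = -39*29 = -1131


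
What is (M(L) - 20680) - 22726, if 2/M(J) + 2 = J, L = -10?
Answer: -260437/6 ≈ -43406.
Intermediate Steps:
M(J) = 2/(-2 + J)
(M(L) - 20680) - 22726 = (2/(-2 - 10) - 20680) - 22726 = (2/(-12) - 20680) - 22726 = (2*(-1/12) - 20680) - 22726 = (-⅙ - 20680) - 22726 = -124081/6 - 22726 = -260437/6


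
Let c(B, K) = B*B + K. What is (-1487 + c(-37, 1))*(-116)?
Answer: 13572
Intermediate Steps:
c(B, K) = K + B**2 (c(B, K) = B**2 + K = K + B**2)
(-1487 + c(-37, 1))*(-116) = (-1487 + (1 + (-37)**2))*(-116) = (-1487 + (1 + 1369))*(-116) = (-1487 + 1370)*(-116) = -117*(-116) = 13572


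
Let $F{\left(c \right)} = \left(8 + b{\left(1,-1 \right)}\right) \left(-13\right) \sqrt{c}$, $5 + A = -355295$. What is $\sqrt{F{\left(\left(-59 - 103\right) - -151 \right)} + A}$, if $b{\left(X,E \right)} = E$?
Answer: $\sqrt{-355300 - 91 i \sqrt{11}} \approx 0.253 - 596.07 i$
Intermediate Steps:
$A = -355300$ ($A = -5 - 355295 = -355300$)
$F{\left(c \right)} = - 91 \sqrt{c}$ ($F{\left(c \right)} = \left(8 - 1\right) \left(-13\right) \sqrt{c} = 7 \left(-13\right) \sqrt{c} = - 91 \sqrt{c}$)
$\sqrt{F{\left(\left(-59 - 103\right) - -151 \right)} + A} = \sqrt{- 91 \sqrt{\left(-59 - 103\right) - -151} - 355300} = \sqrt{- 91 \sqrt{\left(-59 - 103\right) + 151} - 355300} = \sqrt{- 91 \sqrt{-162 + 151} - 355300} = \sqrt{- 91 \sqrt{-11} - 355300} = \sqrt{- 91 i \sqrt{11} - 355300} = \sqrt{-355300 - 91 i \sqrt{11}}$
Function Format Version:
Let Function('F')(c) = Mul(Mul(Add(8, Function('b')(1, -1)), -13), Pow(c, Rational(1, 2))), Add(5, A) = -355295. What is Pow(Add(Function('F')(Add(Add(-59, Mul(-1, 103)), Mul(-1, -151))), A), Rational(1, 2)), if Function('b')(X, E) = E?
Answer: Pow(Add(-355300, Mul(-91, I, Pow(11, Rational(1, 2)))), Rational(1, 2)) ≈ Add(0.253, Mul(-596.07, I))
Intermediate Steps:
A = -355300 (A = Add(-5, -355295) = -355300)
Function('F')(c) = Mul(-91, Pow(c, Rational(1, 2))) (Function('F')(c) = Mul(Mul(Add(8, -1), -13), Pow(c, Rational(1, 2))) = Mul(Mul(7, -13), Pow(c, Rational(1, 2))) = Mul(-91, Pow(c, Rational(1, 2))))
Pow(Add(Function('F')(Add(Add(-59, Mul(-1, 103)), Mul(-1, -151))), A), Rational(1, 2)) = Pow(Add(Mul(-91, Pow(Add(Add(-59, Mul(-1, 103)), Mul(-1, -151)), Rational(1, 2))), -355300), Rational(1, 2)) = Pow(Add(Mul(-91, Pow(Add(Add(-59, -103), 151), Rational(1, 2))), -355300), Rational(1, 2)) = Pow(Add(Mul(-91, Pow(Add(-162, 151), Rational(1, 2))), -355300), Rational(1, 2)) = Pow(Add(Mul(-91, Pow(-11, Rational(1, 2))), -355300), Rational(1, 2)) = Pow(Add(Mul(-91, Mul(I, Pow(11, Rational(1, 2)))), -355300), Rational(1, 2)) = Pow(Add(Mul(-91, I, Pow(11, Rational(1, 2))), -355300), Rational(1, 2)) = Pow(Add(-355300, Mul(-91, I, Pow(11, Rational(1, 2)))), Rational(1, 2))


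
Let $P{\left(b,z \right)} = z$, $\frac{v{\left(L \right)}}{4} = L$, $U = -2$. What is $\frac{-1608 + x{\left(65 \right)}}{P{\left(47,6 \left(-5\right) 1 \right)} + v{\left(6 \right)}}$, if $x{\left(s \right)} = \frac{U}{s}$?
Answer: $\frac{52261}{195} \approx 268.0$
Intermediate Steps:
$v{\left(L \right)} = 4 L$
$x{\left(s \right)} = - \frac{2}{s}$
$\frac{-1608 + x{\left(65 \right)}}{P{\left(47,6 \left(-5\right) 1 \right)} + v{\left(6 \right)}} = \frac{-1608 - \frac{2}{65}}{6 \left(-5\right) 1 + 4 \cdot 6} = \frac{-1608 - \frac{2}{65}}{\left(-30\right) 1 + 24} = \frac{-1608 - \frac{2}{65}}{-30 + 24} = - \frac{104522}{65 \left(-6\right)} = \left(- \frac{104522}{65}\right) \left(- \frac{1}{6}\right) = \frac{52261}{195}$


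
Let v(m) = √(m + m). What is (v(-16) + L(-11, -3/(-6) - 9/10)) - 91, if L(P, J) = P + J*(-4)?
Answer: -502/5 + 4*I*√2 ≈ -100.4 + 5.6569*I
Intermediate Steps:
L(P, J) = P - 4*J
v(m) = √2*√m (v(m) = √(2*m) = √2*√m)
(v(-16) + L(-11, -3/(-6) - 9/10)) - 91 = (√2*√(-16) + (-11 - 4*(-3/(-6) - 9/10))) - 91 = (√2*(4*I) + (-11 - 4*(-3*(-⅙) - 9*⅒))) - 91 = (4*I*√2 + (-11 - 4*(½ - 9/10))) - 91 = (4*I*√2 + (-11 - 4*(-⅖))) - 91 = (4*I*√2 + (-11 + 8/5)) - 91 = (4*I*√2 - 47/5) - 91 = (-47/5 + 4*I*√2) - 91 = -502/5 + 4*I*√2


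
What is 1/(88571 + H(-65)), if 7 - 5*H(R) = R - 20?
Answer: 5/442947 ≈ 1.1288e-5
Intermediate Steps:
H(R) = 27/5 - R/5 (H(R) = 7/5 - (R - 20)/5 = 7/5 - (-20 + R)/5 = 7/5 + (4 - R/5) = 27/5 - R/5)
1/(88571 + H(-65)) = 1/(88571 + (27/5 - ⅕*(-65))) = 1/(88571 + (27/5 + 13)) = 1/(88571 + 92/5) = 1/(442947/5) = 5/442947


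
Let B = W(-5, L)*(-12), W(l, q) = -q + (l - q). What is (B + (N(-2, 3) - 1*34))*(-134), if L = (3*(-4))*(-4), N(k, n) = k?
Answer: -157584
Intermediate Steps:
L = 48 (L = -12*(-4) = 48)
W(l, q) = l - 2*q
B = 1212 (B = (-5 - 2*48)*(-12) = (-5 - 96)*(-12) = -101*(-12) = 1212)
(B + (N(-2, 3) - 1*34))*(-134) = (1212 + (-2 - 1*34))*(-134) = (1212 + (-2 - 34))*(-134) = (1212 - 36)*(-134) = 1176*(-134) = -157584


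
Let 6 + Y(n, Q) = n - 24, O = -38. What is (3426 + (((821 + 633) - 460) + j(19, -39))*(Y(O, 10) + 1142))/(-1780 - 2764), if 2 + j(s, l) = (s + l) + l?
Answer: -251367/1136 ≈ -221.27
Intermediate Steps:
Y(n, Q) = -30 + n (Y(n, Q) = -6 + (n - 24) = -6 + (-24 + n) = -30 + n)
j(s, l) = -2 + s + 2*l (j(s, l) = -2 + ((s + l) + l) = -2 + ((l + s) + l) = -2 + (s + 2*l) = -2 + s + 2*l)
(3426 + (((821 + 633) - 460) + j(19, -39))*(Y(O, 10) + 1142))/(-1780 - 2764) = (3426 + (((821 + 633) - 460) + (-2 + 19 + 2*(-39)))*((-30 - 38) + 1142))/(-1780 - 2764) = (3426 + ((1454 - 460) + (-2 + 19 - 78))*(-68 + 1142))/(-4544) = (3426 + (994 - 61)*1074)*(-1/4544) = (3426 + 933*1074)*(-1/4544) = (3426 + 1002042)*(-1/4544) = 1005468*(-1/4544) = -251367/1136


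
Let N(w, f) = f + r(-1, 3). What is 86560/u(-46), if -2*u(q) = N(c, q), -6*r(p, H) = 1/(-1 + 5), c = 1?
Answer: 830976/221 ≈ 3760.1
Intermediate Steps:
r(p, H) = -1/24 (r(p, H) = -1/(6*(-1 + 5)) = -⅙/4 = -⅙*¼ = -1/24)
N(w, f) = -1/24 + f (N(w, f) = f - 1/24 = -1/24 + f)
u(q) = 1/48 - q/2 (u(q) = -(-1/24 + q)/2 = 1/48 - q/2)
86560/u(-46) = 86560/(1/48 - ½*(-46)) = 86560/(1/48 + 23) = 86560/(1105/48) = 86560*(48/1105) = 830976/221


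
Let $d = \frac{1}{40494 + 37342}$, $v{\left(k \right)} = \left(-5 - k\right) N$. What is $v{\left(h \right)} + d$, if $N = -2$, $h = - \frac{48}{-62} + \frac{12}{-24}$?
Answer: $\frac{25452403}{2412916} \approx 10.548$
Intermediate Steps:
$h = \frac{17}{62}$ ($h = \left(-48\right) \left(- \frac{1}{62}\right) + 12 \left(- \frac{1}{24}\right) = \frac{24}{31} - \frac{1}{2} = \frac{17}{62} \approx 0.27419$)
$v{\left(k \right)} = 10 + 2 k$ ($v{\left(k \right)} = \left(-5 - k\right) \left(-2\right) = 10 + 2 k$)
$d = \frac{1}{77836} \approx 1.2848 \cdot 10^{-5}$
$v{\left(h \right)} + d = \left(10 + 2 \cdot \frac{17}{62}\right) + \frac{1}{77836} = \left(10 + \frac{17}{31}\right) + \frac{1}{77836} = \frac{327}{31} + \frac{1}{77836} = \frac{25452403}{2412916}$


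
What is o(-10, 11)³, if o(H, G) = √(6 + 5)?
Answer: 11*√11 ≈ 36.483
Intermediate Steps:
o(H, G) = √11
o(-10, 11)³ = (√11)³ = 11*√11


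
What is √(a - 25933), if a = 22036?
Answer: 3*I*√433 ≈ 62.426*I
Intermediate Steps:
√(a - 25933) = √(22036 - 25933) = √(-3897) = 3*I*√433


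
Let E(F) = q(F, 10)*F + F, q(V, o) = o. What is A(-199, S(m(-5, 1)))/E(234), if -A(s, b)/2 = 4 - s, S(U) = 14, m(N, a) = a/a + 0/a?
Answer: -203/1287 ≈ -0.15773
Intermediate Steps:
m(N, a) = 1 (m(N, a) = 1 + 0 = 1)
A(s, b) = -8 + 2*s (A(s, b) = -2*(4 - s) = -8 + 2*s)
E(F) = 11*F (E(F) = 10*F + F = 11*F)
A(-199, S(m(-5, 1)))/E(234) = (-8 + 2*(-199))/((11*234)) = (-8 - 398)/2574 = -406*1/2574 = -203/1287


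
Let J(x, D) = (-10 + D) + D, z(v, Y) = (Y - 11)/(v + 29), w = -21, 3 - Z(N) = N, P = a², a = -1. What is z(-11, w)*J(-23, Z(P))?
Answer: 32/3 ≈ 10.667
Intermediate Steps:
P = 1 (P = (-1)² = 1)
Z(N) = 3 - N
z(v, Y) = (-11 + Y)/(29 + v)
J(x, D) = -10 + 2*D
z(-11, w)*J(-23, Z(P)) = ((-11 - 21)/(29 - 11))*(-10 + 2*(3 - 1*1)) = (-32/18)*(-10 + 2*(3 - 1)) = ((1/18)*(-32))*(-10 + 2*2) = -16*(-10 + 4)/9 = -16/9*(-6) = 32/3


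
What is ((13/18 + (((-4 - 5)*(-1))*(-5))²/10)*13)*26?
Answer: 618202/9 ≈ 68689.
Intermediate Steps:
((13/18 + (((-4 - 5)*(-1))*(-5))²/10)*13)*26 = ((13*(1/18) + (-9*(-1)*(-5))²*(⅒))*13)*26 = ((13/18 + (9*(-5))²*(⅒))*13)*26 = ((13/18 + (-45)²*(⅒))*13)*26 = ((13/18 + 2025*(⅒))*13)*26 = ((13/18 + 405/2)*13)*26 = ((1829/9)*13)*26 = (23777/9)*26 = 618202/9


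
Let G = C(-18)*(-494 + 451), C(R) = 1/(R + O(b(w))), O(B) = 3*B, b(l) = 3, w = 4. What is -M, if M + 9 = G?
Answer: 38/9 ≈ 4.2222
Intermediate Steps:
C(R) = 1/(9 + R) (C(R) = 1/(R + 3*3) = 1/(R + 9) = 1/(9 + R))
G = 43/9 (G = (-494 + 451)/(9 - 18) = -43/(-9) = -⅑*(-43) = 43/9 ≈ 4.7778)
M = -38/9 (M = -9 + 43/9 = -38/9 ≈ -4.2222)
-M = -1*(-38/9) = 38/9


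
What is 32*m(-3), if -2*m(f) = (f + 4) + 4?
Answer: -80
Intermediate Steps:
m(f) = -4 - f/2 (m(f) = -((f + 4) + 4)/2 = -((4 + f) + 4)/2 = -(8 + f)/2 = -4 - f/2)
32*m(-3) = 32*(-4 - ½*(-3)) = 32*(-4 + 3/2) = 32*(-5/2) = -80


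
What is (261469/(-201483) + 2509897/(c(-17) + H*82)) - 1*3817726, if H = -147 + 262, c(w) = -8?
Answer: -7246964057497343/1898372826 ≈ -3.8175e+6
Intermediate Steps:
H = 115
(261469/(-201483) + 2509897/(c(-17) + H*82)) - 1*3817726 = (261469/(-201483) + 2509897/(-8 + 115*82)) - 1*3817726 = (261469*(-1/201483) + 2509897/(-8 + 9430)) - 3817726 = (-261469/201483 + 2509897/9422) - 3817726 = 503238016333/1898372826 - 3817726 = -7246964057497343/1898372826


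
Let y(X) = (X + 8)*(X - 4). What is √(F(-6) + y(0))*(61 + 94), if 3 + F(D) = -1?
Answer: 930*I ≈ 930.0*I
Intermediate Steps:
y(X) = (-4 + X)*(8 + X) (y(X) = (8 + X)*(-4 + X) = (-4 + X)*(8 + X))
F(D) = -4 (F(D) = -3 - 1 = -4)
√(F(-6) + y(0))*(61 + 94) = √(-4 + (-32 + 0² + 4*0))*(61 + 94) = √(-4 + (-32 + 0 + 0))*155 = √(-4 - 32)*155 = √(-36)*155 = (6*I)*155 = 930*I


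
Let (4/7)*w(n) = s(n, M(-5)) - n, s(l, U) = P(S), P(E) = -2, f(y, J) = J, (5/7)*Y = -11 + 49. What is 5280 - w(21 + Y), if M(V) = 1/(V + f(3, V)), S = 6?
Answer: 108267/20 ≈ 5413.4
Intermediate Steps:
Y = 266/5 (Y = 7*(-11 + 49)/5 = (7/5)*38 = 266/5 ≈ 53.200)
M(V) = 1/(2*V) (M(V) = 1/(V + V) = 1/(2*V))
s(l, U) = -2
w(n) = -7/2 - 7*n/4 (w(n) = 7*(-2 - n)/4 = -7/2 - 7*n/4)
5280 - w(21 + Y) = 5280 - (-7/2 - 7*(21 + 266/5)/4) = 5280 - (-7/2 - 7/4*371/5) = 5280 - (-7/2 - 2597/20) = 5280 - 1*(-2667/20) = 5280 + 2667/20 = 108267/20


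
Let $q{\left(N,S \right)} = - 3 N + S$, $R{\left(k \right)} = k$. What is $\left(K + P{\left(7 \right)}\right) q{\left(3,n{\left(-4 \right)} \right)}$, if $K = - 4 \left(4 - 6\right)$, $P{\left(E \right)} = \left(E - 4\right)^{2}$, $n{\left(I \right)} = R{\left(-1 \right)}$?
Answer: $-170$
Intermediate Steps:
$n{\left(I \right)} = -1$
$q{\left(N,S \right)} = S - 3 N$
$P{\left(E \right)} = \left(-4 + E\right)^{2}$
$K = 8$ ($K = \left(-4\right) \left(-2\right) = 8$)
$\left(K + P{\left(7 \right)}\right) q{\left(3,n{\left(-4 \right)} \right)} = \left(8 + \left(-4 + 7\right)^{2}\right) \left(-1 - 9\right) = \left(8 + 3^{2}\right) \left(-1 - 9\right) = \left(8 + 9\right) \left(-10\right) = 17 \left(-10\right) = -170$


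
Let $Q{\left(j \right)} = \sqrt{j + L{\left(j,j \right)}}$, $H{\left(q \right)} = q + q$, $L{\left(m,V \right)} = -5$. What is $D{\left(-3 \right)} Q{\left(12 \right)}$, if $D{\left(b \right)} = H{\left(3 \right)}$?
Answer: $6 \sqrt{7} \approx 15.875$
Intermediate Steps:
$H{\left(q \right)} = 2 q$
$Q{\left(j \right)} = \sqrt{-5 + j}$ ($Q{\left(j \right)} = \sqrt{j - 5} = \sqrt{-5 + j}$)
$D{\left(b \right)} = 6$ ($D{\left(b \right)} = 2 \cdot 3 = 6$)
$D{\left(-3 \right)} Q{\left(12 \right)} = 6 \sqrt{-5 + 12} = 6 \sqrt{7}$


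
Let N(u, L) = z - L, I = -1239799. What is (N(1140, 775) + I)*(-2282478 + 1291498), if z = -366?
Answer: 1229746721200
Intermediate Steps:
N(u, L) = -366 - L
(N(1140, 775) + I)*(-2282478 + 1291498) = ((-366 - 1*775) - 1239799)*(-2282478 + 1291498) = ((-366 - 775) - 1239799)*(-990980) = (-1141 - 1239799)*(-990980) = -1240940*(-990980) = 1229746721200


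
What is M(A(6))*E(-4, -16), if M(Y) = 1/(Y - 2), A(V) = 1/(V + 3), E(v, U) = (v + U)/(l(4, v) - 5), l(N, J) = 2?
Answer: -60/17 ≈ -3.5294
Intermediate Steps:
E(v, U) = -U/3 - v/3 (E(v, U) = (v + U)/(2 - 5) = (U + v)/(-3) = (U + v)*(-1/3) = -U/3 - v/3)
A(V) = 1/(3 + V)
M(Y) = 1/(-2 + Y)
M(A(6))*E(-4, -16) = (-1/3*(-16) - 1/3*(-4))/(-2 + 1/(3 + 6)) = (16/3 + 4/3)/(-2 + 1/9) = (20/3)/(-2 + 1/9) = (20/3)/(-17/9) = -9/17*20/3 = -60/17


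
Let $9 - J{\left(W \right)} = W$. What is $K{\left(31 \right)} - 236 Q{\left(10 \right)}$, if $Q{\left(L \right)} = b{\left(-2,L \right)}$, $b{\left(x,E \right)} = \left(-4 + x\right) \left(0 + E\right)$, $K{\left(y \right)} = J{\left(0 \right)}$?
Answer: $14169$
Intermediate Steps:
$J{\left(W \right)} = 9 - W$
$K{\left(y \right)} = 9$ ($K{\left(y \right)} = 9 - 0 = 9 + 0 = 9$)
$b{\left(x,E \right)} = E \left(-4 + x\right)$ ($b{\left(x,E \right)} = \left(-4 + x\right) E = E \left(-4 + x\right)$)
$Q{\left(L \right)} = - 6 L$ ($Q{\left(L \right)} = L \left(-4 - 2\right) = L \left(-6\right) = - 6 L$)
$K{\left(31 \right)} - 236 Q{\left(10 \right)} = 9 - 236 \left(\left(-6\right) 10\right) = 9 - -14160 = 9 + 14160 = 14169$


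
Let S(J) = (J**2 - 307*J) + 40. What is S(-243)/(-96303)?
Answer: -133690/96303 ≈ -1.3882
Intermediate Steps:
S(J) = 40 + J**2 - 307*J
S(-243)/(-96303) = (40 + (-243)**2 - 307*(-243))/(-96303) = (40 + 59049 + 74601)*(-1/96303) = 133690*(-1/96303) = -133690/96303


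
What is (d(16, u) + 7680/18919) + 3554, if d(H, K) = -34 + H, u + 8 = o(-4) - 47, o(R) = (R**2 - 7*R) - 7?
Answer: 66905264/18919 ≈ 3536.4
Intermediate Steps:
o(R) = -7 + R**2 - 7*R
u = -18 (u = -8 + ((-7 + (-4)**2 - 7*(-4)) - 47) = -8 + ((-7 + 16 + 28) - 47) = -8 + (37 - 47) = -8 - 10 = -18)
(d(16, u) + 7680/18919) + 3554 = ((-34 + 16) + 7680/18919) + 3554 = (-18 + 7680*(1/18919)) + 3554 = (-18 + 7680/18919) + 3554 = -332862/18919 + 3554 = 66905264/18919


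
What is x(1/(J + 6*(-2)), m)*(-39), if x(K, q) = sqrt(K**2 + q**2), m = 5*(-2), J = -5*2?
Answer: -39*sqrt(48401)/22 ≈ -390.00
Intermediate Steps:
J = -10
m = -10
x(1/(J + 6*(-2)), m)*(-39) = sqrt((1/(-10 + 6*(-2)))**2 + (-10)**2)*(-39) = sqrt((1/(-10 - 12))**2 + 100)*(-39) = sqrt((1/(-22))**2 + 100)*(-39) = sqrt((-1/22)**2 + 100)*(-39) = sqrt(1/484 + 100)*(-39) = sqrt(48401/484)*(-39) = (sqrt(48401)/22)*(-39) = -39*sqrt(48401)/22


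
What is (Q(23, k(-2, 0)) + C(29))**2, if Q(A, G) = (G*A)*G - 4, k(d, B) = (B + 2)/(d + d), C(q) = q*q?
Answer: 11363641/16 ≈ 7.1023e+5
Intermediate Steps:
C(q) = q**2
k(d, B) = (2 + B)/(2*d) (k(d, B) = (2 + B)/((2*d)) = (2 + B)*(1/(2*d)) = (2 + B)/(2*d))
Q(A, G) = -4 + A*G**2 (Q(A, G) = (A*G)*G - 4 = A*G**2 - 4 = -4 + A*G**2)
(Q(23, k(-2, 0)) + C(29))**2 = ((-4 + 23*((1/2)*(2 + 0)/(-2))**2) + 29**2)**2 = ((-4 + 23*((1/2)*(-1/2)*2)**2) + 841)**2 = ((-4 + 23*(-1/2)**2) + 841)**2 = ((-4 + 23*(1/4)) + 841)**2 = ((-4 + 23/4) + 841)**2 = (7/4 + 841)**2 = (3371/4)**2 = 11363641/16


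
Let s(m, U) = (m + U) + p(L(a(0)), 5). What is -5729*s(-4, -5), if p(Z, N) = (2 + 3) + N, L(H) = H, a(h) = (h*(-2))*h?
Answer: -5729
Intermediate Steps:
a(h) = -2*h² (a(h) = (-2*h)*h = -2*h²)
p(Z, N) = 5 + N
s(m, U) = 10 + U + m (s(m, U) = (m + U) + (5 + 5) = (U + m) + 10 = 10 + U + m)
-5729*s(-4, -5) = -5729*(10 - 5 - 4) = -5729*1 = -5729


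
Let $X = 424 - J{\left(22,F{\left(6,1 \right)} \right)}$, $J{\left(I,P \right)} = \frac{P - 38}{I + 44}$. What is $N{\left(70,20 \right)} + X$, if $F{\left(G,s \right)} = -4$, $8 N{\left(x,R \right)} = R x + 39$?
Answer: $\frac{53197}{88} \approx 604.51$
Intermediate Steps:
$N{\left(x,R \right)} = \frac{39}{8} + \frac{R x}{8}$ ($N{\left(x,R \right)} = \frac{R x + 39}{8} = \frac{39 + R x}{8} = \frac{39}{8} + \frac{R x}{8}$)
$J{\left(I,P \right)} = \frac{-38 + P}{44 + I}$
$X = \frac{4671}{11}$ ($X = 424 - \frac{-38 - 4}{44 + 22} = 424 - \frac{1}{66} \left(-42\right) = 424 - - \frac{7}{11} = 424 + \frac{7}{11} = \frac{4671}{11} \approx 424.64$)
$N{\left(70,20 \right)} + X = \left(\frac{39}{8} + \frac{1}{8} \cdot 20 \cdot 70\right) + \frac{4671}{11} = \left(\frac{39}{8} + 175\right) + \frac{4671}{11} = \frac{1439}{8} + \frac{4671}{11} = \frac{53197}{88}$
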